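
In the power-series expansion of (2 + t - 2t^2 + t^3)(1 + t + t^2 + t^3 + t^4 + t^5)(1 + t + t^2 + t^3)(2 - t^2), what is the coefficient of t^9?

-3

(2 + t - 2t^2 + t^3) has coefficients 2,1,-2,1 for degrees 0…3.
(1 + t + t^2 + t^3 + t^4 + t^5) has coefficients 1,1,1,1,1,1,0,0,0,0 for degrees 0…9.
Multiplying by (1 + t + t^2 + t^3) gives running coefficients 1,2,3,4,4,4,3,2,1,0 for degrees 0…9.
Finally multiplying by (2 - t^2), the product of all factors after the first has coefficients 2,4,5,6,5,4,2,0,-1,-2 for degrees 0…9.
[t^9] = 2·(-2) + 1·(-1) − 2·0 + 1·2 = -3.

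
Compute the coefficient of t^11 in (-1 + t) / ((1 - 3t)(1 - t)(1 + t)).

-132860

Partial fractions give a closed form: a_n = (-3/4)·3^n + (-1/4)·(-1)^n.
At n = 11: a_11 = -132860.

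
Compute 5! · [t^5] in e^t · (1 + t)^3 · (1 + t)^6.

36046

The EGF product rule gives c_5 = Σ_{k_1+k_2+k_3=5} C(5; k_1,k_2,k_3) · ∏ g_i(k_i), where e^t gives (1)^k; (1+t)^3 gives the falling factorial (3)_k; (1+t)^6 gives the falling factorial (6)_k.
g_1(k) for k = 0…5: 1, 1, 1, 1, 1, 1.
g_2(k) for k = 0…5: 1, 3, 6, 6, 0, 0.
g_3(k) for k = 0…5: 1, 6, 30, 120, 360, 720.
First combine the last two factors: h(k) = Σ_j C(k,j)·g_2(j)·g_3(k−j) for k = 0…5: 1, 9, 72, 504, 3024, 15120.
c_5 = Σ_k C(5,k)·g_1(k)·h(5−k) = 1·1·15120 + 5·1·3024 + 10·1·504 + 10·1·72 + 5·1·9 + 1·1·1 = 15120 + 15120 + 5040 + 720 + 45 + 1 = 36046.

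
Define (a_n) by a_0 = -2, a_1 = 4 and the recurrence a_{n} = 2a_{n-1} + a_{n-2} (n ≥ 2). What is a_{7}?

The ordinary generating function has denominator 1 - 2x - x^2.
Iterating the recurrence: a_0,…,a_{7} = -2, 4, 6, 16, 38, 92, 222, 536.

536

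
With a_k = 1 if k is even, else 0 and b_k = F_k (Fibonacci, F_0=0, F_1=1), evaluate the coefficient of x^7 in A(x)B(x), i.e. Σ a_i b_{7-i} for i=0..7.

This is [x^7] in the product of the two ordinary generating functions.
Σ = 1·13 + 0·8 + 1·5 + 0·3 + 1·2 + 0·1 + 1·1 + 0·0 = 21.

21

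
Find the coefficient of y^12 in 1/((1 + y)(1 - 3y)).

398581

Partial fractions give a closed form: a_n = (1/4)·(-1)^n + (3/4)·3^n.
At n = 12: a_12 = 398581.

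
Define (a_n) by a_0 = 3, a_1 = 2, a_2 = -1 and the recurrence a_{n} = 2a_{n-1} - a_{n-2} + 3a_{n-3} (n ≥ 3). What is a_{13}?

The ordinary generating function has denominator 1 - 2y + y^2 - 3y^3.
Iterating the recurrence: a_0,…,a_{13} = 3, 2, -1, 5, 17, 26, 50, 125, 278, 581, 1259, 2771, 6026, 13058.

13058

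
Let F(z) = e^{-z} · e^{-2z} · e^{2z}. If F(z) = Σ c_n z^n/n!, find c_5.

The EGF product rule gives c_5 = Σ_{k_1+k_2+k_3=5} C(5; k_1,k_2,k_3) · ∏ g_i(k_i), where e^{-z} gives (-1)^k; e^{-2z} gives (-2)^k; e^{2z} gives (2)^k.
g_1(k) for k = 0…5: 1, -1, 1, -1, 1, -1.
g_2(k) for k = 0…5: 1, -2, 4, -8, 16, -32.
g_3(k) for k = 0…5: 1, 2, 4, 8, 16, 32.
First combine the last two factors: h(k) = Σ_j C(k,j)·g_2(j)·g_3(k−j) for k = 0…5: 1, 0, 0, 0, 0, 0.
c_5 = Σ_k C(5,k)·g_1(k)·h(5−k) = 1·(-1)·1 = -1.

-1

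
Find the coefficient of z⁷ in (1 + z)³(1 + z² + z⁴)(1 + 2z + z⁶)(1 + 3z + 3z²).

(1 + z)³ has coefficients 1,3,3,1 for degrees 0…3.
(1 + z² + z⁴) has coefficients 1,0,1,0,1,0,0,0 for degrees 0…7.
Multiplying by (1 + 2z + z⁶) gives running coefficients 1,2,1,2,1,2,1,0 for degrees 0…7.
Finally multiplying by (1 + 3z + 3z²), the product of all factors after the first has coefficients 1,5,10,11,10,11,10,9 for degrees 0…7.
[z⁷] = 1·9 + 3·10 + 3·11 + 1·10 = 82.

82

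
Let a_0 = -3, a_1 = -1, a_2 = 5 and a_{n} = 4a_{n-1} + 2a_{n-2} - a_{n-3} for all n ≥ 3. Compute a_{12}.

The ordinary generating function has denominator 1 - 4x - 2x^2 + x^3.
Iterating the recurrence: a_0,…,a_{12} = -3, -1, 5, 21, 95, 417, 1837, 8087, 35605, 156757, 690151, 3038513, 13377597.

13377597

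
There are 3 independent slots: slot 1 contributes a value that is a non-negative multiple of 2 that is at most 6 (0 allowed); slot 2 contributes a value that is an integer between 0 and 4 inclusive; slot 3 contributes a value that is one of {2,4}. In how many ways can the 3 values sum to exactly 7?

4

The generating function for the choices is (1 + z^2 + z^4 + z^6)·(1 + z + z^2 + z^3 + z^4)·(z^2 + z^4); the count is [z^7].
(1 + z^2 + z^4 + z^6) has coefficients 1,0,1,0,1,0,1 for degrees 0…6.
(1 + z + z^2 + z^3 + z^4) has coefficients 1,1,1,1,1,0,0,0 for degrees 0…7.
Finally multiplying by (z^2 + z^4), the product of all factors after the first has coefficients 0,0,1,1,2,2,2,1 for degrees 0…7.
[z^7] = 1·1 + 1·2 + 1·1 + 1·0 = 4.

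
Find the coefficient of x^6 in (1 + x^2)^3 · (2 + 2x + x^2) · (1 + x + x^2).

20

(1 + x^2)^3 has coefficients 1,0,3,0,3,0,1 for degrees 0…6.
(2 + 2x + x^2) has coefficients 2,2,1,0,0,0,0 for degrees 0…6.
Finally multiplying by (1 + x + x^2), the product of all factors after the first has coefficients 2,4,5,3,1,0,0 for degrees 0…6.
[x^6] = 1·0 + 3·1 + 3·5 + 1·2 = 20.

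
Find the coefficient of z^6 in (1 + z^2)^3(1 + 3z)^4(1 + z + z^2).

1012

(1 + z^2)^3 has coefficients 1,0,3,0,3,0,1 for degrees 0…6.
(1 + 3z)^4 has coefficients 1,12,54,108,81,0,0 for degrees 0…6.
Finally multiplying by (1 + z + z^2), the product of all factors after the first has coefficients 1,13,67,174,243,189,81 for degrees 0…6.
[z^6] = 1·81 + 3·243 + 3·67 + 1·1 = 1012.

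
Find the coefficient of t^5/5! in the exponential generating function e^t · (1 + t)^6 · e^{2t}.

27693

The EGF product rule gives c_5 = Σ_{k_1+k_2+k_3=5} C(5; k_1,k_2,k_3) · ∏ g_i(k_i), where e^t gives (1)^k; (1+t)^6 gives the falling factorial (6)_k; e^{2t} gives (2)^k.
g_1(k) for k = 0…5: 1, 1, 1, 1, 1, 1.
g_2(k) for k = 0…5: 1, 6, 30, 120, 360, 720.
g_3(k) for k = 0…5: 1, 2, 4, 8, 16, 32.
First combine the last two factors: h(k) = Σ_j C(k,j)·g_2(j)·g_3(k−j) for k = 0…5: 1, 8, 58, 380, 2248, 12032.
c_5 = Σ_k C(5,k)·g_1(k)·h(5−k) = 1·1·12032 + 5·1·2248 + 10·1·380 + 10·1·58 + 5·1·8 + 1·1·1 = 12032 + 11240 + 3800 + 580 + 40 + 1 = 27693.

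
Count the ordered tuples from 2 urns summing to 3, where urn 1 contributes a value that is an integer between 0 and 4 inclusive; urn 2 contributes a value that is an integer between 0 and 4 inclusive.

4

The generating function for the choices is (1 + x + x^2 + x^3 + x^4)·(1 + x + x^2 + x^3 + x^4); the count is [x^3].
(1 + x + x^2 + x^3 + x^4) has coefficients 1,1,1,1 for degrees 0…3.
(1 + x + x^2 + x^3 + x^4) has coefficients 1,1,1,1 for degrees 0…3.
[x^3] = 1·1 + 1·1 + 1·1 + 1·1 = 4.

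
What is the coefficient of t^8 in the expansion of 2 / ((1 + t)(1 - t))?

2

Partial fractions give a closed form: a_n = (1)·(-1)^n + (1)·1^n.
At n = 8: a_8 = 2.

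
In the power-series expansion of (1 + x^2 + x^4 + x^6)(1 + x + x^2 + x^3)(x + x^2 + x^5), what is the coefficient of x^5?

(1 + x^2 + x^4 + x^6) has coefficients 1,0,1,0,1,0 for degrees 0…5.
(1 + x + x^2 + x^3) has coefficients 1,1,1,1,0,0 for degrees 0…5.
Finally multiplying by (x + x^2 + x^5), the product of all factors after the first has coefficients 0,1,2,2,2,2 for degrees 0…5.
[x^5] = 1·2 + 1·2 + 1·1 = 5.

5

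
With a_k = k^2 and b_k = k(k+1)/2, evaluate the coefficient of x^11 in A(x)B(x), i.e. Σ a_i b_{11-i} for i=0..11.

3289

Write out a_i and b_{11-i} for i = 0,…,11 and sum the products.
Σ = 0·66 + 1·55 + 4·45 + 9·36 + 16·28 + 25·21 + 36·15 + 49·10 + 64·6 + 81·3 + 100·1 + 121·0 = 3289.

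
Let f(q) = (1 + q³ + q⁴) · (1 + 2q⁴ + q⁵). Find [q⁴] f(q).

(1 + q³ + q⁴) has coefficients 1,0,0,1,1 for degrees 0…4.
(1 + 2q⁴ + q⁵) has coefficients 1,0,0,0,2 for degrees 0…4.
[q⁴] = 1·2 + 1·0 + 1·1 = 3.

3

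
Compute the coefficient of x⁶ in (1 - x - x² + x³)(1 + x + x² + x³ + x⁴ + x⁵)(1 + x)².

-1

(1 - x - x² + x³) has coefficients 1,-1,-1,1 for degrees 0…3.
(1 + x + x² + x³ + x⁴ + x⁵) has coefficients 1,1,1,1,1,1,0 for degrees 0…6.
Finally multiplying by (1 + x)², the product of all factors after the first has coefficients 1,3,4,4,4,4,3 for degrees 0…6.
[x⁶] = 1·3 − 1·4 − 1·4 + 1·4 = -1.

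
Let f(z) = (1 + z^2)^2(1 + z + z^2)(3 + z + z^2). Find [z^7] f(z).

(1 + z^2)^2 has coefficients 1,0,2,0,1 for degrees 0…4.
(1 + z + z^2) has coefficients 1,1,1,0,0,0,0,0 for degrees 0…7.
Finally multiplying by (3 + z + z^2), the product of all factors after the first has coefficients 3,4,5,2,1,0,0,0 for degrees 0…7.
[z^7] = 1·0 + 2·0 + 1·2 = 2.

2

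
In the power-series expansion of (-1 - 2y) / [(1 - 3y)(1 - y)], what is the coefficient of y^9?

The denominator gives the recurrence a_n = 4a_(n−1) − 3a_(n−2) for n ≥ 2; the numerator fixes a_0 = -1, a_1 = -6.
Iterating: -1, -6, -21, -66, -201, -606, -1821, -5466, -16401, -49206, so a_9 = -49206.

-49206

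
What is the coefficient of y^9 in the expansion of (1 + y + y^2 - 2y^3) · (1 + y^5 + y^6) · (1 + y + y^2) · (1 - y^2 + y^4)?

-7

(1 + y + y^2 - 2y^3) has coefficients 1,1,1,-2 for degrees 0…3.
(1 + y^5 + y^6) has coefficients 1,0,0,0,0,1,1,0,0,0 for degrees 0…9.
Multiplying by (1 + y + y^2) gives running coefficients 1,1,1,0,0,1,2,2,1,0 for degrees 0…9.
Finally multiplying by (1 - y^2 + y^4), the product of all factors after the first has coefficients 1,1,0,-1,0,2,3,1,-1,-1 for degrees 0…9.
[y^9] = 1·(-1) + 1·(-1) + 1·1 − 2·3 = -7.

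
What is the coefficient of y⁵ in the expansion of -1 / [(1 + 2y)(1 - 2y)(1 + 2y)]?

96

The denominator gives the recurrence a_n = −2a_(n−1) + 4a_(n−2) + 8a_(n−3) for n ≥ 3; the numerator fixes a_0 = -1, a_1 = 2, a_2 = -8.
Iterating: -1, 2, -8, 16, -48, 96, so a_5 = 96.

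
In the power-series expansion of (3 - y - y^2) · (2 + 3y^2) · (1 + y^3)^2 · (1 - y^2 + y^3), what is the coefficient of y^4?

(3 - y - y^2) has coefficients 3,-1,-1 for degrees 0…2.
(2 + 3y^2) has coefficients 2,0,3,0,0 for degrees 0…4.
Multiplying by (1 + y^3)^2 gives running coefficients 2,0,3,4,0 for degrees 0…4.
Finally multiplying by (1 - y^2 + y^3), the product of all factors after the first has coefficients 2,0,1,6,-3 for degrees 0…4.
[y^4] = 3·(-3) − 1·6 − 1·1 = -16.

-16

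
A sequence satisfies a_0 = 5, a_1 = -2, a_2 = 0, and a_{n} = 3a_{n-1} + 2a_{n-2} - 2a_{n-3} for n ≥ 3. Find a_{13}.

The ordinary generating function has denominator 1 - 3y - 2y^2 + 2y^3.
Iterating the recurrence: a_0,…,a_{13} = 5, -2, 0, -14, -38, -142, -474, -1630, -5554, -18974, -64770, -221150, -755042, -2577886.

-2577886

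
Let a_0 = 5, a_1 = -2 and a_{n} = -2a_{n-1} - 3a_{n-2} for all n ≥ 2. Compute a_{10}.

The ordinary generating function has denominator 1 + 2z + 3z^2.
Iterating the recurrence: a_0,…,a_{10} = 5, -2, -11, 28, -23, -38, 145, -176, -83, 694, -1139.

-1139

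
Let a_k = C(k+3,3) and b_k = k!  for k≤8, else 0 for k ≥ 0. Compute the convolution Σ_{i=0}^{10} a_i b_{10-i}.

539492

The convolution is the x^10 coefficient of A(x)B(x).
Σ = 1·0 + 4·0 + 10·40320 + 20·5040 + 35·720 + 56·120 + 84·24 + 120·6 + 165·2 + 220·1 + 286·1 = 539492.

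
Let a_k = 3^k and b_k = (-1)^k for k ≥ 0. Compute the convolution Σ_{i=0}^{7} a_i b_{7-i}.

The convolution is the x^7 coefficient of A(x)B(x).
Σ = 1·(-1) + 3·1 + 9·(-1) + 27·1 + 81·(-1) + 243·1 + 729·(-1) + 2187·1 = 1640.

1640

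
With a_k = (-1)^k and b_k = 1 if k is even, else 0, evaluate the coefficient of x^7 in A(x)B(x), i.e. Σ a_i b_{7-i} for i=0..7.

Write out a_i and b_{7-i} for i = 0,…,7 and sum the products.
Σ = 1·0 − 1·1 + 1·0 − 1·1 + 1·0 − 1·1 + 1·0 − 1·1 = -4.

-4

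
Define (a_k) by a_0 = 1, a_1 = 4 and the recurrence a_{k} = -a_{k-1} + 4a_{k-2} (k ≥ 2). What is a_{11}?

18640

The ordinary generating function has denominator 1 + q - 4q^2.
Iterating the recurrence: a_0,…,a_{11} = 1, 4, 0, 16, -16, 80, -144, 464, -1040, 2896, -7056, 18640.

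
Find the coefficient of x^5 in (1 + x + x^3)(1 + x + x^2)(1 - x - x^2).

(1 + x + x^3) has coefficients 1,1,0,1 for degrees 0…3.
(1 + x + x^2) has coefficients 1,1,1,0,0,0 for degrees 0…5.
Finally multiplying by (1 - x - x^2), the product of all factors after the first has coefficients 1,0,-1,-2,-1,0 for degrees 0…5.
[x^5] = 1·0 + 1·(-1) + 1·(-1) = -2.

-2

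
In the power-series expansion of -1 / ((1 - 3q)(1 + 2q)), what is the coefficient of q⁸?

Partial fractions give a closed form: a_n = (-3/5)·3^n + (-2/5)·(-2)^n.
At n = 8: a_8 = -4039.

-4039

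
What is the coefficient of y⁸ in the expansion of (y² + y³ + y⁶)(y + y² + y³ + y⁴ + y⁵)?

(y² + y³ + y⁶) has coefficients 0,0,1,1,0,0,1 for degrees 0…6.
(y + y² + y³ + y⁴ + y⁵) has coefficients 0,1,1,1,1,1,0,0,0 for degrees 0…8.
[y⁸] = 1·0 + 1·1 + 1·1 = 2.

2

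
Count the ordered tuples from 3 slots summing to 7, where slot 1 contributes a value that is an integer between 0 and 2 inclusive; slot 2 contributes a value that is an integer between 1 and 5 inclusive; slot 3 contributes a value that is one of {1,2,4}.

The generating function for the choices is (1 + t + t²)·(t + t² + t³ + t⁴ + t⁵)·(t + t² + t⁴); the count is [t⁷].
(1 + t + t²) has coefficients 1,1,1 for degrees 0…2.
(t + t² + t³ + t⁴ + t⁵) has coefficients 0,1,1,1,1,1,0,0 for degrees 0…7.
Finally multiplying by (t + t² + t⁴), the product of all factors after the first has coefficients 0,0,1,2,2,3,3,2 for degrees 0…7.
[t⁷] = 1·2 + 1·3 + 1·3 = 8.

8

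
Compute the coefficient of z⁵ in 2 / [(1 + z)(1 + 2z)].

Partial fractions give a closed form: a_n = (-2)·(-1)^n + (4)·(-2)^n.
At n = 5: a_5 = -126.

-126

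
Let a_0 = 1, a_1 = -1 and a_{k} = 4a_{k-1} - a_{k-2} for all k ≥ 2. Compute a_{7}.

The ordinary generating function has denominator 1 - 4z + z^2.
Iterating the recurrence: a_0,…,a_{7} = 1, -1, -5, -19, -71, -265, -989, -3691.

-3691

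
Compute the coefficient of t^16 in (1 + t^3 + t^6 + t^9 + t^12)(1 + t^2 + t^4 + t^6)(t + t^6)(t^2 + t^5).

(1 + t^3 + t^6 + t^9 + t^12) has coefficients 1,0,0,1,0,0,1,0,0,1,0,0,1 for degrees 0…12.
(1 + t^2 + t^4 + t^6) has coefficients 1,0,1,0,1,0,1,0,0,0,0,0,0,0,0,0,0 for degrees 0…16.
Multiplying by (t + t^6) gives running coefficients 0,1,0,1,0,1,1,1,1,0,1,0,1,0,0,0,0 for degrees 0…16.
Finally multiplying by (t^2 + t^5), the product of all factors after the first has coefficients 0,0,0,1,0,1,1,1,2,1,2,1,2,1,1,1,0 for degrees 0…16.
[t^16] = 1·0 + 1·1 + 1·2 + 1·1 + 1·0 = 4.

4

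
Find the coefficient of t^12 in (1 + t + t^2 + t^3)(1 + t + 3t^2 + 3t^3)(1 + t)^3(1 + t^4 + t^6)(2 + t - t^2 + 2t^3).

300

(1 + t + t^2 + t^3) has coefficients 1,1,1,1 for degrees 0…3.
(1 + t + 3t^2 + 3t^3) has coefficients 1,1,3,3,0,0,0,0,0,0,0,0,0 for degrees 0…12.
Multiplying by (1 + t)^3 gives running coefficients 1,4,9,16,19,12,3,0,0,0,0,0,0 for degrees 0…12.
Multiplying by (1 + t^4 + t^6) gives running coefficients 1,4,9,16,20,16,13,20,28,28,22,12,3 for degrees 0…12.
Finally multiplying by (2 + t - t^2 + 2t^3), the product of all factors after the first has coefficients 2,9,21,39,55,54,54,77,95,90,84,74,52 for degrees 0…12.
[t^12] = 1·52 + 1·74 + 1·84 + 1·90 = 300.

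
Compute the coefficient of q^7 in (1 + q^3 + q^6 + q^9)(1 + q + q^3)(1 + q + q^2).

3

(1 + q^3 + q^6 + q^9) has coefficients 1,0,0,1,0,0,1,0 for degrees 0…7.
(1 + q + q^3) has coefficients 1,1,0,1,0,0,0,0 for degrees 0…7.
Finally multiplying by (1 + q + q^2), the product of all factors after the first has coefficients 1,2,2,2,1,1,0,0 for degrees 0…7.
[q^7] = 1·0 + 1·1 + 1·2 = 3.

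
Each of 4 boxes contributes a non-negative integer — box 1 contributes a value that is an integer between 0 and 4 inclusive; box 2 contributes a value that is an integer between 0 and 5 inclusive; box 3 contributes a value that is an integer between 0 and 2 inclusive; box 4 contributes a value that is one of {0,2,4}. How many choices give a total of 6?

32

The generating function for the choices is (1 + y + y^2 + y^3 + y^4)·(1 + y + y^2 + y^3 + y^4 + y^5)·(1 + y + y^2)·(1 + y^2 + y^4); the count is [y^6].
(1 + y + y^2 + y^3 + y^4) has coefficients 1,1,1,1,1 for degrees 0…4.
(1 + y + y^2 + y^3 + y^4 + y^5) has coefficients 1,1,1,1,1,1,0 for degrees 0…6.
Multiplying by (1 + y + y^2) gives running coefficients 1,2,3,3,3,3,2 for degrees 0…6.
Finally multiplying by (1 + y^2 + y^4), the product of all factors after the first has coefficients 1,2,4,5,7,8,8 for degrees 0…6.
[y^6] = 1·8 + 1·8 + 1·7 + 1·5 + 1·4 = 32.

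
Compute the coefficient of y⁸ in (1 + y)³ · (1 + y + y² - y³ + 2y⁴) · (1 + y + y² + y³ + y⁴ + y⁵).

(1 + y)³ has coefficients 1,3,3,1 for degrees 0…3.
(1 + y + y² - y³ + 2y⁴) has coefficients 1,1,1,-1,2,0,0,0,0 for degrees 0…8.
Finally multiplying by (1 + y + y² + y³ + y⁴ + y⁵), the product of all factors after the first has coefficients 1,2,3,2,4,4,3,2,1 for degrees 0…8.
[y⁸] = 1·1 + 3·2 + 3·3 + 1·4 = 20.

20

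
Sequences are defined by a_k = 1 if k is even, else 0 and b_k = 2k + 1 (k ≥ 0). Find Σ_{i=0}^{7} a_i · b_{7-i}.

36

This is [x^7] in the product of the two ordinary generating functions.
Σ = 1·15 + 0·13 + 1·11 + 0·9 + 1·7 + 0·5 + 1·3 + 0·1 = 36.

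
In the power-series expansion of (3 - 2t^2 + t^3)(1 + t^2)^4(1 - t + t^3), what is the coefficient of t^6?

(3 - 2t^2 + t^3) has coefficients 3,0,-2,1 for degrees 0…3.
(1 + t^2)^4 has coefficients 1,0,4,0,6,0,4 for degrees 0…6.
Finally multiplying by (1 - t + t^3), the product of all factors after the first has coefficients 1,-1,4,-3,6,-2,4 for degrees 0…6.
[t^6] = 3·4 − 2·6 + 1·(-3) = -3.

-3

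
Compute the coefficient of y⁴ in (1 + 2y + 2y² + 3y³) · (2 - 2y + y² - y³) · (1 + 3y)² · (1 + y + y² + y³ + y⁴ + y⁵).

(1 + 2y + 2y² + 3y³) has coefficients 1,2,2,3 for degrees 0…3.
(2 - 2y + y² - y³) has coefficients 2,-2,1,-1,0 for degrees 0…4.
Multiplying by (1 + 3y)² gives running coefficients 2,10,7,-13,3 for degrees 0…4.
Finally multiplying by (1 + y + y² + y³ + y⁴ + y⁵), the product of all factors after the first has coefficients 2,12,19,6,9 for degrees 0…4.
[y⁴] = 1·9 + 2·6 + 2·19 + 3·12 = 95.

95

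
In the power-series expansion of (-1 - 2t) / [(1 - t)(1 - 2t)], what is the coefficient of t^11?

Partial fractions give a closed form: a_n = (3)·1^n + (-4)·2^n.
At n = 11: a_11 = -8189.

-8189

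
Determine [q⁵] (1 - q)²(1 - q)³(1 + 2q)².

-21

(1 - q)² has coefficients 1,-2,1 for degrees 0…2.
(1 - q)³ has coefficients 1,-3,3,-1,0,0 for degrees 0…5.
Finally multiplying by (1 + 2q)², the product of all factors after the first has coefficients 1,1,-5,-1,8,-4 for degrees 0…5.
[q⁵] = 1·(-4) − 2·8 + 1·(-1) = -21.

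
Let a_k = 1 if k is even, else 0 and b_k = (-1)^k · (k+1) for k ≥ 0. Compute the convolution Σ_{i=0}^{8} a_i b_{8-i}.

25

The convolution is the t^8 coefficient of A(t)B(t).
Σ = 1·9 + 0·(-8) + 1·7 + 0·(-6) + 1·5 + 0·(-4) + 1·3 + 0·(-2) + 1·1 = 25.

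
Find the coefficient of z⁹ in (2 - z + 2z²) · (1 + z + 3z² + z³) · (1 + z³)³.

(2 - z + 2z²) has coefficients 2,-1,2 for degrees 0…2.
(1 + z + 3z² + z³) has coefficients 1,1,3,1,0,0,0,0,0,0 for degrees 0…9.
Finally multiplying by (1 + z³)³, the product of all factors after the first has coefficients 1,1,3,4,3,9,6,3,9,4 for degrees 0…9.
[z⁹] = 2·4 − 1·9 + 2·3 = 5.

5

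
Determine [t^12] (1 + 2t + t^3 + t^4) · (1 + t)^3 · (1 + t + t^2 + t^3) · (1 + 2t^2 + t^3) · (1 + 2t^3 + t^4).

221

(1 + 2t + t^3 + t^4) has coefficients 1,2,0,1,1 for degrees 0…4.
(1 + t)^3 has coefficients 1,3,3,1,0,0,0,0,0,0,0,0,0 for degrees 0…12.
Multiplying by (1 + t + t^2 + t^3) gives running coefficients 1,4,7,8,7,4,1,0,0,0,0,0,0 for degrees 0…12.
Multiplying by (1 + 2t^2 + t^3) gives running coefficients 1,4,9,17,25,27,23,15,6,1,0,0,0 for degrees 0…12.
Finally multiplying by (1 + 2t^3 + t^4), the product of all factors after the first has coefficients 1,4,9,19,34,49,66,82,85,74,53,27,8 for degrees 0…12.
[t^12] = 1·8 + 2·27 + 1·74 + 1·85 = 221.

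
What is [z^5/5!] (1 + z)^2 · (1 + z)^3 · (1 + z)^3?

6720

The EGF product rule gives c_5 = Σ_{k_1+k_2+k_3=5} C(5; k_1,k_2,k_3) · ∏ g_i(k_i), where (1+z)^2 gives the falling factorial (2)_k; (1+z)^3 gives the falling factorial (3)_k; (1+z)^3 gives the falling factorial (3)_k.
g_1(k) for k = 0…5: 1, 2, 2, 0, 0, 0.
g_2(k) for k = 0…5: 1, 3, 6, 6, 0, 0.
g_3(k) for k = 0…5: 1, 3, 6, 6, 0, 0.
First combine the last two factors: h(k) = Σ_j C(k,j)·g_2(j)·g_3(k−j) for k = 0…5: 1, 6, 30, 120, 360, 720.
c_5 = Σ_k C(5,k)·g_1(k)·h(5−k) = 1·1·720 + 5·2·360 + 10·2·120 = 720 + 3600 + 2400 = 6720.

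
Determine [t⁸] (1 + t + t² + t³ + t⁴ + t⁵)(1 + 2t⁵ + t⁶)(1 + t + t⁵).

(1 + t + t² + t³ + t⁴ + t⁵) has coefficients 1,1,1,1,1,1 for degrees 0…5.
(1 + 2t⁵ + t⁶) has coefficients 1,0,0,0,0,2,1,0,0 for degrees 0…8.
Finally multiplying by (1 + t + t⁵), the product of all factors after the first has coefficients 1,1,0,0,0,3,3,1,0 for degrees 0…8.
[t⁸] = 1·0 + 1·1 + 1·3 + 1·3 + 1·0 + 1·0 = 7.

7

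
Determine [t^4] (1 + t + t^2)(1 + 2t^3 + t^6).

2

(1 + t + t^2) has coefficients 1,1,1 for degrees 0…2.
(1 + 2t^3 + t^6) has coefficients 1,0,0,2,0 for degrees 0…4.
[t^4] = 1·0 + 1·2 + 1·0 = 2.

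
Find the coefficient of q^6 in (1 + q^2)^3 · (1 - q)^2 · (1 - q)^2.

(1 + q^2)^3 has coefficients 1,0,3,0,3,0,1 for degrees 0…6.
(1 - q)^2 has coefficients 1,-2,1,0,0,0,0 for degrees 0…6.
Finally multiplying by (1 - q)^2, the product of all factors after the first has coefficients 1,-4,6,-4,1,0,0 for degrees 0…6.
[q^6] = 1·0 + 3·1 + 3·6 + 1·1 = 22.

22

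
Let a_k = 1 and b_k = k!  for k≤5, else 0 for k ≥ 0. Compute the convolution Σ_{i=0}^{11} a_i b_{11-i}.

The convolution is the t^11 coefficient of A(t)B(t).
Σ = 1·0 + 1·0 + 1·0 + 1·0 + 1·0 + 1·0 + 1·120 + 1·24 + 1·6 + 1·2 + 1·1 + 1·1 = 154.

154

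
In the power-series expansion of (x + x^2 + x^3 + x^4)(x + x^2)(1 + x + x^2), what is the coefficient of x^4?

5

(x + x^2 + x^3 + x^4) has coefficients 0,1,1,1,1 for degrees 0…4.
(x + x^2) has coefficients 0,1,1,0,0 for degrees 0…4.
Finally multiplying by (1 + x + x^2), the product of all factors after the first has coefficients 0,1,2,2,1 for degrees 0…4.
[x^4] = 1·2 + 1·2 + 1·1 + 1·0 = 5.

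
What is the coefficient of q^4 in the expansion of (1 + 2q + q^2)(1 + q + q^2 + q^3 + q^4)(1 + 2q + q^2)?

(1 + 2q + q^2) has coefficients 1,2,1 for degrees 0…2.
(1 + q + q^2 + q^3 + q^4) has coefficients 1,1,1,1,1 for degrees 0…4.
Finally multiplying by (1 + 2q + q^2), the product of all factors after the first has coefficients 1,3,4,4,4 for degrees 0…4.
[q^4] = 1·4 + 2·4 + 1·4 = 16.

16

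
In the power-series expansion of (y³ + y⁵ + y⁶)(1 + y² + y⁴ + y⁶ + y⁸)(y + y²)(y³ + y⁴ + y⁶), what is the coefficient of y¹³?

9

(y³ + y⁵ + y⁶) has coefficients 0,0,0,1,0,1,1 for degrees 0…6.
(1 + y² + y⁴ + y⁶ + y⁸) has coefficients 1,0,1,0,1,0,1,0,1,0,0,0,0,0 for degrees 0…13.
Multiplying by (y + y²) gives running coefficients 0,1,1,1,1,1,1,1,1,1,1,0,0,0 for degrees 0…13.
Finally multiplying by (y³ + y⁴ + y⁶), the product of all factors after the first has coefficients 0,0,0,0,1,2,2,3,3,3,3,3,3,3 for degrees 0…13.
[y¹³] = 1·3 + 1·3 + 1·3 = 9.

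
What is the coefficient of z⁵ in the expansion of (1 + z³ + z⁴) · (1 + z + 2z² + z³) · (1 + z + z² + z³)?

9

(1 + z³ + z⁴) has coefficients 1,0,0,1,1 for degrees 0…4.
(1 + z + 2z² + z³) has coefficients 1,1,2,1,0,0 for degrees 0…5.
Finally multiplying by (1 + z + z² + z³), the product of all factors after the first has coefficients 1,2,4,5,4,3 for degrees 0…5.
[z⁵] = 1·3 + 1·4 + 1·2 = 9.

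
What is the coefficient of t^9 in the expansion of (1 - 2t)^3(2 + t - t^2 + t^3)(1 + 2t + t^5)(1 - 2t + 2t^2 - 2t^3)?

(1 - 2t)^3 has coefficients 1,-6,12,-8 for degrees 0…3.
(2 + t - t^2 + t^3) has coefficients 2,1,-1,1,0,0,0,0,0,0 for degrees 0…9.
Multiplying by (1 + 2t + t^5) gives running coefficients 2,5,1,-1,2,2,1,-1,1,0 for degrees 0…9.
Finally multiplying by (1 - 2t + 2t^2 - 2t^3), the product of all factors after the first has coefficients 2,1,-5,3,-4,-6,3,-3,1,-6 for degrees 0…9.
[t^9] = 1·(-6) − 6·1 + 12·(-3) − 8·3 = -72.

-72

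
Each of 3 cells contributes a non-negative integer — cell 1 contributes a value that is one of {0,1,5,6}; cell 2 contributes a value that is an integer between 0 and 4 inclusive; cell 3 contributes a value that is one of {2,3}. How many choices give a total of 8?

The generating function for the choices is (1 + x + x^5 + x^6)·(1 + x + x^2 + x^3 + x^4)·(x^2 + x^3); the count is [x^8].
(1 + x + x^5 + x^6) has coefficients 1,1,0,0,0,1,1 for degrees 0…6.
(1 + x + x^2 + x^3 + x^4) has coefficients 1,1,1,1,1,0,0,0,0 for degrees 0…8.
Finally multiplying by (x^2 + x^3), the product of all factors after the first has coefficients 0,0,1,2,2,2,2,1,0 for degrees 0…8.
[x^8] = 1·0 + 1·1 + 1·2 + 1·1 = 4.

4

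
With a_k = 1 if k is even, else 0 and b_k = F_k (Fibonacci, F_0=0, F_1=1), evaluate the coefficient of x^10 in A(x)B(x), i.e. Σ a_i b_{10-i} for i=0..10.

88

This is [x^10] in the product of the two ordinary generating functions.
Σ = 1·55 + 0·34 + 1·21 + 0·13 + 1·8 + 0·5 + 1·3 + 0·2 + 1·1 + 0·1 + 1·0 = 88.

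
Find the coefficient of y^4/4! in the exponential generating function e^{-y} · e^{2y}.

1

The EGF product rule gives c_4 = Σ_{k_1+k_2=4} C(4; k_1,k_2) · ∏ g_i(k_i), where e^{-y} gives (-1)^k; e^{2y} gives (2)^k.
g_1(k) for k = 0…4: 1, -1, 1, -1, 1.
g_2(k) for k = 0…4: 1, 2, 4, 8, 16.
c_4 = Σ_k C(4,k)·g_1(k)·g_2(4−k) = 1·1·16 + 4·(-1)·8 + 6·1·4 + 4·(-1)·2 + 1·1·1 = 16 − 32 + 24 − 8 + 1 = 1.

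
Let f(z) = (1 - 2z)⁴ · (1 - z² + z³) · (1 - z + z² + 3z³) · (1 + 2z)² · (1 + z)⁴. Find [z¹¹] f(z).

1276

(1 - 2z)⁴ has coefficients 1,-8,24,-32,16 for degrees 0…4.
(1 - z² + z³) has coefficients 1,0,-1,1,0,0,0,0,0,0,0,0 for degrees 0…11.
Multiplying by (1 - z + z² + 3z³) gives running coefficients 1,-1,0,5,-2,-2,3,0,0,0,0,0 for degrees 0…11.
Multiplying by (1 + 2z)² gives running coefficients 1,3,0,1,18,10,-13,4,12,0,0,0 for degrees 0…11.
Finally multiplying by (1 + z)⁴, the product of all factors after the first has coefficients 1,7,18,23,35,91,139,85,8,30,75,52 for degrees 0…11.
[z¹¹] = 1·52 − 8·75 + 24·30 − 32·8 + 16·85 = 1276.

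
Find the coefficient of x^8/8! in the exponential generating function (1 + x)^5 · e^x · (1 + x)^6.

The EGF product rule gives c_8 = Σ_{k_1+k_2+k_3=8} C(8; k_1,k_2,k_3) · ∏ g_i(k_i), where (1+x)^5 gives the falling factorial (5)_k; e^x gives (1)^k; (1+x)^6 gives the falling factorial (6)_k.
g_1(k) for k = 0…8: 1, 5, 20, 60, 120, 120, 0, 0, 0.
g_2(k) for k = 0…8: 1, 1, 1, 1, 1, 1, 1, 1, 1.
g_3(k) for k = 0…8: 1, 6, 30, 120, 360, 720, 720, 0, 0.
First combine the last two factors: h(k) = Σ_j C(k,j)·g_2(j)·g_3(k−j) for k = 0…8: 1, 7, 43, 229, 1045, 4051, 13327, 37633, 93289.
c_8 = Σ_k C(8,k)·g_1(k)·h(8−k) = 1·1·93289 + 8·5·37633 + 28·20·13327 + 56·60·4051 + 70·120·1045 + 56·120·229 = 93289 + 1505320 + 7463120 + 13611360 + 8778000 + 1538880 = 32989969.

32989969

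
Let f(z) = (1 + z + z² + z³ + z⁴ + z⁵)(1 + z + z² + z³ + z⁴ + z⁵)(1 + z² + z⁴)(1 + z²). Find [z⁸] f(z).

26

(1 + z + z² + z³ + z⁴ + z⁵) has coefficients 1,1,1,1,1,1 for degrees 0…5.
(1 + z + z² + z³ + z⁴ + z⁵) has coefficients 1,1,1,1,1,1,0,0,0 for degrees 0…8.
Multiplying by (1 + z² + z⁴) gives running coefficients 1,1,2,2,3,3,2,2,1 for degrees 0…8.
Finally multiplying by (1 + z²), the product of all factors after the first has coefficients 1,1,3,3,5,5,5,5,3 for degrees 0…8.
[z⁸] = 1·3 + 1·5 + 1·5 + 1·5 + 1·5 + 1·3 = 26.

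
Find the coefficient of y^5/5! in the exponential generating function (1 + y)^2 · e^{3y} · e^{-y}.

The EGF product rule gives c_5 = Σ_{k_1+k_2+k_3=5} C(5; k_1,k_2,k_3) · ∏ g_i(k_i), where (1+y)^2 gives the falling factorial (2)_k; e^{3y} gives (3)^k; e^{-y} gives (-1)^k.
g_1(k) for k = 0…5: 1, 2, 2, 0, 0, 0.
g_2(k) for k = 0…5: 1, 3, 9, 27, 81, 243.
g_3(k) for k = 0…5: 1, -1, 1, -1, 1, -1.
First combine the last two factors: h(k) = Σ_j C(k,j)·g_2(j)·g_3(k−j) for k = 0…5: 1, 2, 4, 8, 16, 32.
c_5 = Σ_k C(5,k)·g_1(k)·h(5−k) = 1·1·32 + 5·2·16 + 10·2·8 = 32 + 160 + 160 = 352.

352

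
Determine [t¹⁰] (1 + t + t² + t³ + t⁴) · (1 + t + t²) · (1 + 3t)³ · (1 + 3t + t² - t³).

(1 + t + t² + t³ + t⁴) has coefficients 1,1,1,1,1 for degrees 0…4.
(1 + t + t²) has coefficients 1,1,1,0,0,0,0,0,0,0,0 for degrees 0…10.
Multiplying by (1 + 3t)³ gives running coefficients 1,10,37,63,54,27,0,0,0,0,0 for degrees 0…10.
Finally multiplying by (1 + 3t + t² - t³), the product of all factors after the first has coefficients 1,13,68,183,270,215,72,-27,-27,0,0 for degrees 0…10.
[t¹⁰] = 1·0 + 1·0 + 1·(-27) + 1·(-27) + 1·72 = 18.

18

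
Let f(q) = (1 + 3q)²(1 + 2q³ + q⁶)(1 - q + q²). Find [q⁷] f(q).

23

(1 + 3q)² has coefficients 1,6,9 for degrees 0…2.
(1 + 2q³ + q⁶) has coefficients 1,0,0,2,0,0,1,0 for degrees 0…7.
Finally multiplying by (1 - q + q²), the product of all factors after the first has coefficients 1,-1,1,2,-2,2,1,-1 for degrees 0…7.
[q⁷] = 1·(-1) + 6·1 + 9·2 = 23.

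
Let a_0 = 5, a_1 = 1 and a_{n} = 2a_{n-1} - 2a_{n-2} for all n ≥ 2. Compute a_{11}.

The ordinary generating function has denominator 1 - 2y + 2y^2.
Iterating the recurrence: a_0,…,a_{11} = 5, 1, -8, -18, -20, -4, 32, 72, 80, 16, -128, -288.

-288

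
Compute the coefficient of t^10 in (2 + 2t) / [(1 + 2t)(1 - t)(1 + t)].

Partial fractions give a closed form: a_n = (4/3)·(-2)^n + (2/3)·1^n.
At n = 10: a_10 = 1366.

1366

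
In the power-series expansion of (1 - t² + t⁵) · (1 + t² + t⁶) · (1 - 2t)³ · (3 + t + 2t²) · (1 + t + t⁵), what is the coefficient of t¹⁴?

(1 - t² + t⁵) has coefficients 1,0,-1,0,0,1 for degrees 0…5.
(1 + t² + t⁶) has coefficients 1,0,1,0,0,0,1,0,0,0,0,0,0,0,0 for degrees 0…14.
Multiplying by (1 - 2t)³ gives running coefficients 1,-6,13,-14,12,-8,1,-6,12,-8,0,0,0,0,0 for degrees 0…14.
Multiplying by (3 + t + 2t²) gives running coefficients 3,-17,35,-41,48,-40,19,-33,32,-24,16,-16,0,0,0 for degrees 0…14.
Finally multiplying by (1 + t + t⁵), the product of all factors after the first has coefficients 3,-14,18,-6,7,11,-38,21,-42,56,-48,19,-49,32,-24 for degrees 0…14.
[t¹⁴] = 1·(-24) − 1·(-49) + 1·56 = 81.

81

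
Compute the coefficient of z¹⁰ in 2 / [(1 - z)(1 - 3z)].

177146

Partial fractions give a closed form: a_n = (-1)·1^n + (3)·3^n.
At n = 10: a_10 = 177146.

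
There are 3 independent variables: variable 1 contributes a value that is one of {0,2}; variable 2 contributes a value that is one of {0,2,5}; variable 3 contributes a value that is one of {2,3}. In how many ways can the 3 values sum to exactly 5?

The generating function for the choices is (1 + t^2)·(1 + t^2 + t^5)·(t^2 + t^3); the count is [t^5].
(1 + t^2) has coefficients 1,0,1 for degrees 0…2.
(1 + t^2 + t^5) has coefficients 1,0,1,0,0,1 for degrees 0…5.
Finally multiplying by (t^2 + t^3), the product of all factors after the first has coefficients 0,0,1,1,1,1 for degrees 0…5.
[t^5] = 1·1 + 1·1 = 2.

2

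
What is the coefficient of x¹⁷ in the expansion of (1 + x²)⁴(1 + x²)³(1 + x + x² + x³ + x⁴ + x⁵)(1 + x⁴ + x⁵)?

134

(1 + x²)⁴ has coefficients 1,0,4,0,6,0,4,0,1 for degrees 0…8.
(1 + x²)³ has coefficients 1,0,3,0,3,0,1,0,0,0,0,0,0,0,0,0,0,0 for degrees 0…17.
Multiplying by (1 + x + x² + x³ + x⁴ + x⁵) gives running coefficients 1,1,4,4,7,7,7,7,4,4,1,1,0,0,0,0,0,0 for degrees 0…17.
Finally multiplying by (1 + x⁴ + x⁵), the product of all factors after the first has coefficients 1,1,4,4,8,9,12,15,15,18,15,15,11,8,5,2,1,0 for degrees 0…17.
[x¹⁷] = 1·0 + 4·2 + 6·8 + 4·15 + 1·18 = 134.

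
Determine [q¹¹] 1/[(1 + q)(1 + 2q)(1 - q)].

-2730

The denominator gives the recurrence a_n = −2a_(n−1) + a_(n−2) + 2a_(n−3) for n ≥ 3; the numerator fixes a_0 = 1, a_1 = -2, a_2 = 5.
Iterating: 1, -2, 5, -10, 21, -42, 85, -170, 341, -682, 1365, -2730, so a_11 = -2730.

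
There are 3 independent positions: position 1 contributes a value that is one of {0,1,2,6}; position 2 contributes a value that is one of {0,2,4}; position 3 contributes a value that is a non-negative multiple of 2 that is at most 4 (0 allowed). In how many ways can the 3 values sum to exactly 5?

3

The generating function for the choices is (1 + y + y^2 + y^6)·(1 + y^2 + y^4)·(1 + y^2 + y^4); the count is [y^5].
(1 + y + y^2 + y^6) has coefficients 1,1,1,0,0,0 for degrees 0…5.
(1 + y^2 + y^4) has coefficients 1,0,1,0,1,0 for degrees 0…5.
Finally multiplying by (1 + y^2 + y^4), the product of all factors after the first has coefficients 1,0,2,0,3,0 for degrees 0…5.
[y^5] = 1·0 + 1·3 + 1·0 = 3.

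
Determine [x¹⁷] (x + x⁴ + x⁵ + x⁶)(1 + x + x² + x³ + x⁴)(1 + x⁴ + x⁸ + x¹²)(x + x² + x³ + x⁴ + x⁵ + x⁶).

29

(x + x⁴ + x⁵ + x⁶) has coefficients 0,1,0,0,1,1,1 for degrees 0…6.
(1 + x + x² + x³ + x⁴) has coefficients 1,1,1,1,1,0,0,0,0,0,0,0,0,0,0,0,0,0 for degrees 0…17.
Multiplying by (1 + x⁴ + x⁸ + x¹²) gives running coefficients 1,1,1,1,2,1,1,1,2,1,1,1,2,1,1,1,1,0 for degrees 0…17.
Finally multiplying by (x + x² + x³ + x⁴ + x⁵ + x⁶), the product of all factors after the first has coefficients 0,1,2,3,4,6,7,7,7,8,8,7,7,8,8,7,7,7 for degrees 0…17.
[x¹⁷] = 1·7 + 1·8 + 1·7 + 1·7 = 29.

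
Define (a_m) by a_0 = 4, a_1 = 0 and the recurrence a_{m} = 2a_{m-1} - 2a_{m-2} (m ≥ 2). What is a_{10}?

-128

The ordinary generating function has denominator 1 - 2x + 2x^2.
Iterating the recurrence: a_0,…,a_{10} = 4, 0, -8, -16, -16, 0, 32, 64, 64, 0, -128.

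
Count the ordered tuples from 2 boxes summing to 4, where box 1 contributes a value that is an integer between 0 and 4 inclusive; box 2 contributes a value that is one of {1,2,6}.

2

The generating function for the choices is (1 + t + t^2 + t^3 + t^4)·(t + t^2 + t^6); the count is [t^4].
(1 + t + t^2 + t^3 + t^4) has coefficients 1,1,1,1,1 for degrees 0…4.
(t + t^2 + t^6) has coefficients 0,1,1,0,0 for degrees 0…4.
[t^4] = 1·0 + 1·0 + 1·1 + 1·1 + 1·0 = 2.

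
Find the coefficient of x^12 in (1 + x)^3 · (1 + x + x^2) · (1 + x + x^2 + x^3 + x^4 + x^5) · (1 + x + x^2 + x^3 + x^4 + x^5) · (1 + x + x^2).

181

(1 + x)^3 has coefficients 1,3,3,1 for degrees 0…3.
(1 + x + x^2) has coefficients 1,1,1,0,0,0,0,0,0,0,0,0,0 for degrees 0…12.
Multiplying by (1 + x + x^2 + x^3 + x^4 + x^5) gives running coefficients 1,2,3,3,3,3,2,1,0,0,0,0,0 for degrees 0…12.
Multiplying by (1 + x + x^2 + x^3 + x^4 + x^5) gives running coefficients 1,3,6,9,12,15,16,15,12,9,6,3,1 for degrees 0…12.
Finally multiplying by (1 + x + x^2), the product of all factors after the first has coefficients 1,4,10,18,27,36,43,46,43,36,27,18,10 for degrees 0…12.
[x^12] = 1·10 + 3·18 + 3·27 + 1·36 = 181.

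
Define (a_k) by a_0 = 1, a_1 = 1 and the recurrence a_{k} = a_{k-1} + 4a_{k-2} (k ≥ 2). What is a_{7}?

441

The ordinary generating function has denominator 1 - q - 4q^2.
Iterating the recurrence: a_0,…,a_{7} = 1, 1, 5, 9, 29, 65, 181, 441.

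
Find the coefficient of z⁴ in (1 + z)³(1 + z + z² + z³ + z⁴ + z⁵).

8

(1 + z)³ has coefficients 1,3,3,1 for degrees 0…3.
(1 + z + z² + z³ + z⁴ + z⁵) has coefficients 1,1,1,1,1 for degrees 0…4.
[z⁴] = 1·1 + 3·1 + 3·1 + 1·1 = 8.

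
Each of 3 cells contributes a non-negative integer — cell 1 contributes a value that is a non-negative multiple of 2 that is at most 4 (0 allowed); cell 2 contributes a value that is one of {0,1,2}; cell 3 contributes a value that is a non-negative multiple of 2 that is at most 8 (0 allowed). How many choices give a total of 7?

3

The generating function for the choices is (1 + t² + t⁴)·(1 + t + t²)·(1 + t² + t⁴ + t⁶ + t⁸); the count is [t⁷].
(1 + t² + t⁴) has coefficients 1,0,1,0,1 for degrees 0…4.
(1 + t + t²) has coefficients 1,1,1,0,0,0,0,0 for degrees 0…7.
Finally multiplying by (1 + t² + t⁴ + t⁶ + t⁸), the product of all factors after the first has coefficients 1,1,2,1,2,1,2,1 for degrees 0…7.
[t⁷] = 1·1 + 1·1 + 1·1 = 3.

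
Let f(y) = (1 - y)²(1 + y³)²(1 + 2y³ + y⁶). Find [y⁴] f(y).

-8

(1 - y)² has coefficients 1,-2,1 for degrees 0…2.
(1 + y³)² has coefficients 1,0,0,2,0 for degrees 0…4.
Finally multiplying by (1 + 2y³ + y⁶), the product of all factors after the first has coefficients 1,0,0,4,0 for degrees 0…4.
[y⁴] = 1·0 − 2·4 + 1·0 = -8.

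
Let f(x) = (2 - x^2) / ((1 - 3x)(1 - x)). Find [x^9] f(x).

55768

The denominator gives the recurrence a_n = 4a_(n−1) − 3a_(n−2) for n ≥ 3; the numerator fixes a_0 = 2, a_1 = 8, a_2 = 25.
Iterating: 2, 8, 25, 76, 229, 688, 2065, 6196, 18589, 55768, so a_9 = 55768.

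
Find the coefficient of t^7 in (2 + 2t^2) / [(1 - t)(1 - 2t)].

The denominator gives the recurrence a_n = 3a_(n−1) − 2a_(n−2) for n ≥ 3; the numerator fixes a_0 = 2, a_1 = 6, a_2 = 16.
Iterating: 2, 6, 16, 36, 76, 156, 316, 636, so a_7 = 636.

636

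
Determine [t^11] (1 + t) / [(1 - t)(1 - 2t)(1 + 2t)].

2730

Partial fractions give a closed form: a_n = (-2/3)·1^n + (3/2)·2^n + (1/6)·(-2)^n.
At n = 11: a_11 = 2730.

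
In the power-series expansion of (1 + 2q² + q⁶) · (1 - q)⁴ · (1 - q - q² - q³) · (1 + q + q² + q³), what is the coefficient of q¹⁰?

(1 + 2q² + q⁶) has coefficients 1,0,2,0,0,0,1 for degrees 0…6.
(1 - q)⁴ has coefficients 1,-4,6,-4,1,0,0,0,0,0,0 for degrees 0…10.
Multiplying by (1 - q - q² - q³) gives running coefficients 1,-5,9,-7,3,-3,3,-1,0,0,0 for degrees 0…10.
Finally multiplying by (1 + q + q² + q³), the product of all factors after the first has coefficients 1,-4,5,-2,0,2,-4,2,-1,2,-1 for degrees 0…10.
[q¹⁰] = 1·(-1) + 2·(-1) + 1·0 = -3.

-3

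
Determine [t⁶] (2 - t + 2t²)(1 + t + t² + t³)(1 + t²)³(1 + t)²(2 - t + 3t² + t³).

200

(2 - t + 2t²) has coefficients 2,-1,2 for degrees 0…2.
(1 + t + t² + t³) has coefficients 1,1,1,1,0,0,0 for degrees 0…6.
Multiplying by (1 + t²)³ gives running coefficients 1,1,4,4,6,6,4 for degrees 0…6.
Multiplying by (1 + t)² gives running coefficients 1,3,7,13,18,22,22 for degrees 0…6.
Finally multiplying by (2 - t + 3t² + t³), the product of all factors after the first has coefficients 2,5,14,29,47,72,89 for degrees 0…6.
[t⁶] = 2·89 − 1·72 + 2·47 = 200.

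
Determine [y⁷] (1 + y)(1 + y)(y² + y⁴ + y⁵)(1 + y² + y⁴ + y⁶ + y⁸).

(1 + y) has coefficients 1,1 for degrees 0…1.
(1 + y) has coefficients 1,1,0,0,0,0,0,0 for degrees 0…7.
Multiplying by (y² + y⁴ + y⁵) gives running coefficients 0,0,1,1,1,2,1,0 for degrees 0…7.
Finally multiplying by (1 + y² + y⁴ + y⁶ + y⁸), the product of all factors after the first has coefficients 0,0,1,1,2,3,3,3 for degrees 0…7.
[y⁷] = 1·3 + 1·3 = 6.

6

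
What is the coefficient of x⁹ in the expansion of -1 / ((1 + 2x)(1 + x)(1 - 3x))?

Partial fractions give a closed form: a_n = (-4/5)·(-2)^n + (1/4)·(-1)^n + (-9/20)·3^n.
At n = 9: a_9 = -8448.

-8448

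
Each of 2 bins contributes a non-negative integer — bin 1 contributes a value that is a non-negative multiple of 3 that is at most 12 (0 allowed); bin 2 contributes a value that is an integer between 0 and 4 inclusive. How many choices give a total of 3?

2

The generating function for the choices is (1 + q³ + q⁶ + q⁹ + q¹²)·(1 + q + q² + q³ + q⁴); the count is [q³].
(1 + q³ + q⁶ + q⁹ + q¹²) has coefficients 1,0,0,1 for degrees 0…3.
(1 + q + q² + q³ + q⁴) has coefficients 1,1,1,1 for degrees 0…3.
[q³] = 1·1 + 1·1 = 2.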